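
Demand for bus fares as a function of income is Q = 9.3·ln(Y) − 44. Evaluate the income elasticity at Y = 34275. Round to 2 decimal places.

At Y = 34275: Q = 53.112.
dQ/dY = 9.3/Y = 0.000271335 at this income.
η = (dQ/dY)·(Y/Q) = 0.000271335 × (34275/53.112) = 0.18.

0.18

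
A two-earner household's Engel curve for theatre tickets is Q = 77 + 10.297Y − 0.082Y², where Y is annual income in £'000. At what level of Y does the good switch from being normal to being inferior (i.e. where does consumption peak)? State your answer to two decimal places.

62.79

dQ/dY = 10.297 − 0.164Y.
The good is inferior where dQ/dY < 0. Setting dQ/dY = 0 gives Y = 10.297 / 0.164 = 62.79.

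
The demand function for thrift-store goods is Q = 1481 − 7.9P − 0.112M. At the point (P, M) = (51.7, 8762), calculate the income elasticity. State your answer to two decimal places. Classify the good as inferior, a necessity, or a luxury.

-10.76 (inferior good)

At P = 51.7, M = 8762: Q = 91.226.
Holding P constant, ∂Q/∂M = −0.112.
η_M = (∂Q/∂M)·(M/Q) = -0.112 × (8762/91.226) = -10.76.
Since η < 0, this is an inferior good.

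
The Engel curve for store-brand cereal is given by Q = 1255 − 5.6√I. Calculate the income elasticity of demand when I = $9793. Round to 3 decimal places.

-0.395

At I = 9793: Q = 700.826.
dQ/dI = -5.6/(2√I) = -0.0282944 at this income.
η = (dQ/dI)·(I/Q) = -0.0282944 × (9793/700.826) = -0.395.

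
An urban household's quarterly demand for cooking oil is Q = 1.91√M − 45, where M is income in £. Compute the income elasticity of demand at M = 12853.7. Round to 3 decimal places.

At M = 12853.7: Q = 171.545.
dQ/dM = 1.91/(2√M) = 0.00842344 at this income.
η = (dQ/dM)·(M/Q) = 0.00842344 × (12853.7/171.545) = 0.631.

0.631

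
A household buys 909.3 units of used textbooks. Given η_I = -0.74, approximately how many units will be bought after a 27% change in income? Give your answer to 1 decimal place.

727.6

%ΔQ ≈ η × %ΔI = -0.74 × 27% = -19.98%.
New Q ≈ 909.3 × (1 − 0.1998) = 727.6.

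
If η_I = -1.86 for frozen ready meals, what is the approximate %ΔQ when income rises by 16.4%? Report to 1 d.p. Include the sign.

-30.5%

%ΔQ ≈ η × %ΔI = -1.86 × 16.4% = -30.5%.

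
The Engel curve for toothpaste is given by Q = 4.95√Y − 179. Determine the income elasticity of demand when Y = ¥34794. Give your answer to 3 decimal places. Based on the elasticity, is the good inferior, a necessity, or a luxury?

At Y = 34794: Q = 744.331.
dQ/dY = 4.95/(2√Y) = 0.0132685 at this income.
η = (dQ/dY)·(Y/Q) = 0.0132685 × (34794/744.331) = 0.620.
Since 0 < η < 1, the good is a necessity.

0.620 (necessity)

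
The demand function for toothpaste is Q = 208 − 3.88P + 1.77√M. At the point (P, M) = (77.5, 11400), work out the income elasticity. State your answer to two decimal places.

At P = 77.5, M = 11400: Q = 96.284.
Holding P constant, ∂Q/∂M = 1.77/(2√M) = 0.00828878.
η_M = (∂Q/∂M)·(M/Q) = 0.00828878 × (11400/96.284) = 0.98.

0.98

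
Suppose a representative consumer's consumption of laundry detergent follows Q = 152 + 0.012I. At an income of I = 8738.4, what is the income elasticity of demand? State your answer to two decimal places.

0.41

At I = 8738.4: Q = 256.861.
dQ/dI = 0.012.
η = (dQ/dI)·(I/Q) = 0.012 × (8738.4/256.861) = 0.41.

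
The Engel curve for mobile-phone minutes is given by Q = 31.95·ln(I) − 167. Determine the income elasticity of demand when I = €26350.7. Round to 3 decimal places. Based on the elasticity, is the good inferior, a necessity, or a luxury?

At I = 26350.7: Q = 158.227.
dQ/dI = 31.95/I = 0.00121249 at this income.
η = (dQ/dI)·(I/Q) = 0.00121249 × (26350.7/158.227) = 0.202.
Since 0 < η < 1, the good is a necessity.

0.202 (necessity)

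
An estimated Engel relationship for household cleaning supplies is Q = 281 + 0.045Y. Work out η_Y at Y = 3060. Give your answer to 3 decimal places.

0.329

At Y = 3060: Q = 418.700.
dQ/dY = 0.045.
η = (dQ/dY)·(Y/Q) = 0.045 × (3060/418.700) = 0.329.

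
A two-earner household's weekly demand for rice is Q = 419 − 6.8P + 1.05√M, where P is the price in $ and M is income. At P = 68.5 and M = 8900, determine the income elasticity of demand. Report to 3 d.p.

0.948

At P = 68.5, M = 8900: Q = 52.257.
Holding P constant, ∂Q/∂M = 1.05/(2√M) = 0.00556499.
η_M = (∂Q/∂M)·(M/Q) = 0.00556499 × (8900/52.257) = 0.948.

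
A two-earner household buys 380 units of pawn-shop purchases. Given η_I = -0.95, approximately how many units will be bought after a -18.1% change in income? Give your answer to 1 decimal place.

%ΔQ ≈ η × %ΔI = -0.95 × (-18.1%) = 17.195%.
New Q ≈ 380 × (1 + 0.17195) = 445.3.

445.3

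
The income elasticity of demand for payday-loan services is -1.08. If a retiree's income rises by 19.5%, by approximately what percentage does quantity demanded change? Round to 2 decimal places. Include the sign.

%ΔQ ≈ η × %ΔI = -1.08 × 19.5% = -21.06%.

-21.06%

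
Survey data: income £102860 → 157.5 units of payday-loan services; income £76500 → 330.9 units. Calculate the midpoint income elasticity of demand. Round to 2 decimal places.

ΔQ = 330.9 − 157.5 = 173.4; midpoint Q̄ = (157.5 + 330.9)/2 = 244.2.
ΔI = 76500 − 102860 = -26360; midpoint Ī = (102860 + 76500)/2 = 89680.
η = (ΔQ/Q̄) ÷ (ΔI/Ī) = (173.4/244.2) ÷ (-26360/89680) = -2.42.

-2.42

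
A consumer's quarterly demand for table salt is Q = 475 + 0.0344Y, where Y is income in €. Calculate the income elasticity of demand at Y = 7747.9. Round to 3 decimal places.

0.359

At Y = 7747.9: Q = 741.528.
dQ/dY = 0.0344.
η = (dQ/dY)·(Y/Q) = 0.0344 × (7747.9/741.528) = 0.359.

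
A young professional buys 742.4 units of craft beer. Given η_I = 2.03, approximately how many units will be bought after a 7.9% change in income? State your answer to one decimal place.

%ΔQ ≈ η × %ΔI = 2.03 × 7.9% = 16.037%.
New Q ≈ 742.4 × (1 + 0.16037) = 861.5.

861.5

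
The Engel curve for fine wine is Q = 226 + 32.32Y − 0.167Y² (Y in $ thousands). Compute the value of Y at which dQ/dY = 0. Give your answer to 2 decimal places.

96.77

dQ/dY = 32.32 − 0.334Y.
The good is inferior where dQ/dY < 0. Setting dQ/dY = 0 gives Y = 32.32 / 0.334 = 96.77.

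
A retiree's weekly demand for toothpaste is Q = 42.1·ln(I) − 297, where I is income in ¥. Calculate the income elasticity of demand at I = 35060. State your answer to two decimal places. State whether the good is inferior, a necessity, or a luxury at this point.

At I = 35060: Q = 143.569.
dQ/dI = 42.1/I = 0.0012008 at this income.
η = (dQ/dI)·(I/Q) = 0.0012008 × (35060/143.569) = 0.29.
Since 0 < η < 1, the good is a necessity.

0.29 (necessity)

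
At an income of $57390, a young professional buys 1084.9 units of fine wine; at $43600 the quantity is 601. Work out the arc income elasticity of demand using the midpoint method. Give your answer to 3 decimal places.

2.102

ΔQ = 601 − 1084.9 = -483.9; midpoint Q̄ = (1084.9 + 601)/2 = 842.95.
ΔI = 43600 − 57390 = -13790; midpoint Ī = (57390 + 43600)/2 = 50495.
η = (ΔQ/Q̄) ÷ (ΔI/Ī) = (-483.9/842.95) ÷ (-13790/50495) = 2.102.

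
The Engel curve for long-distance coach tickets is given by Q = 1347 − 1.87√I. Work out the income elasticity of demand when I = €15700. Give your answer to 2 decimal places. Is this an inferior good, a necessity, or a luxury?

-0.11 (inferior good)

At I = 15700: Q = 1112.690.
dQ/dI = -1.87/(2√I) = -0.00746211 at this income.
η = (dQ/dI)·(I/Q) = -0.00746211 × (15700/1112.690) = -0.11.
Since η < 0, the good is an inferior good.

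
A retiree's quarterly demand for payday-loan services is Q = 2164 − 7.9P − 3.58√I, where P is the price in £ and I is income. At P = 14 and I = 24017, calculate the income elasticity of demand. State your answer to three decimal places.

At P = 14, I = 24017: Q = 1498.592.
Holding P constant, ∂Q/∂I = -3.58/(2√I) = -0.0115503.
η_I = (∂Q/∂I)·(I/Q) = -0.0115503 × (24017/1498.592) = -0.185.

-0.185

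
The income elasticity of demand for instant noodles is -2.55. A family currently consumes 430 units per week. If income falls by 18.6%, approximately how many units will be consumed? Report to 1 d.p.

633.9

%ΔQ ≈ η × %ΔI = -2.55 × (-18.6%) = 47.43%.
New Q ≈ 430 × (1 + 0.4743) = 633.9.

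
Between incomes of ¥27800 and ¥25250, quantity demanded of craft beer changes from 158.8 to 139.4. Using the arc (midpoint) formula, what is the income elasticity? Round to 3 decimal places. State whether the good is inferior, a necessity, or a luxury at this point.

1.353 (luxury)

ΔQ = 139.4 − 158.8 = -19.4; midpoint Q̄ = (158.8 + 139.4)/2 = 149.1.
ΔI = 25250 − 27800 = -2550; midpoint Ī = (27800 + 25250)/2 = 26525.
η = (ΔQ/Q̄) ÷ (ΔI/Ī) = (-19.4/149.1) ÷ (-2550/26525) = 1.353.
η > 1 ⇒ luxury.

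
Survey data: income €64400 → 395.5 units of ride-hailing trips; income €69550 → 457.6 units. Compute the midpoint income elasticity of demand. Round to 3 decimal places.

ΔQ = 457.6 − 395.5 = 62.1; midpoint Q̄ = (395.5 + 457.6)/2 = 426.55.
ΔI = 69550 − 64400 = 5150; midpoint Ī = (64400 + 69550)/2 = 66975.
η = (ΔQ/Q̄) ÷ (ΔI/Ī) = (62.1/426.55) ÷ (5150/66975) = 1.893.

1.893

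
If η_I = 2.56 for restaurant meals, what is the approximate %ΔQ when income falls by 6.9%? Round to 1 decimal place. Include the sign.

%ΔQ ≈ η × %ΔI = 2.56 × (-6.9%) = -17.7%.

-17.7%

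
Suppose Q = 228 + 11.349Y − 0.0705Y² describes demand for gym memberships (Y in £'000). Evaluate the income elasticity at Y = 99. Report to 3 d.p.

-0.391

At Y = 99: Q = 660.5805.
dQ/dY = 11.349 − 0.141Y = -2.61000.
η = (dQ/dY)·(Y/Q) = -2.61000 × (99/660.5805) = -0.391.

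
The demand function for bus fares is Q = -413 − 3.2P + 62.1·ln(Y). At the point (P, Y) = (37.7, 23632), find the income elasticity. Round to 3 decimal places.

At P = 37.7, Y = 23632: Q = 91.729.
Holding P constant, ∂Q/∂Y = 62.1/Y = 0.00262779.
η_Y = (∂Q/∂Y)·(Y/Q) = 0.00262779 × (23632/91.729) = 0.677.

0.677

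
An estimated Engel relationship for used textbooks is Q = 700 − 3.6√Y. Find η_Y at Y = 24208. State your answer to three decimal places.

At Y = 24208: Q = 139.879.
dQ/dY = -3.6/(2√Y) = -0.0115689 at this income.
η = (dQ/dY)·(Y/Q) = -0.0115689 × (24208/139.879) = -2.002.

-2.002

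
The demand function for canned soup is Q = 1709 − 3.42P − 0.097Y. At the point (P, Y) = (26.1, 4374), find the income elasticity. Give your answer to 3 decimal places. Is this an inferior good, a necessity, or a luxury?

-0.355 (inferior good)

At P = 26.1, Y = 4374: Q = 1195.460.
Holding P constant, ∂Q/∂Y = −0.097.
η_Y = (∂Q/∂Y)·(Y/Q) = -0.097 × (4374/1195.460) = -0.355.
Since η < 0, this is an inferior good.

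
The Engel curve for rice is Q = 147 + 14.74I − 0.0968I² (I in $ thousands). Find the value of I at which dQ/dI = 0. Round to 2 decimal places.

dQ/dI = 14.74 − 0.1936I.
The good is inferior where dQ/dI < 0. Setting dQ/dI = 0 gives I = 14.74 / 0.1936 = 76.14.

76.14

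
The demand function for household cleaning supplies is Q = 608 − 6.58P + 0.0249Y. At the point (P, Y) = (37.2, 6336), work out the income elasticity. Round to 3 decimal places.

At P = 37.2, Y = 6336: Q = 520.990.
Holding P constant, ∂Q/∂Y = 0.0249.
η_Y = (∂Q/∂Y)·(Y/Q) = 0.0249 × (6336/520.990) = 0.303.

0.303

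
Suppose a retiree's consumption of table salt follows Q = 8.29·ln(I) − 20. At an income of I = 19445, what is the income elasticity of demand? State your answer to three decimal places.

0.134

At I = 19445: Q = 61.867.
dQ/dI = 8.29/I = 0.000426331 at this income.
η = (dQ/dI)·(I/Q) = 0.000426331 × (19445/61.867) = 0.134.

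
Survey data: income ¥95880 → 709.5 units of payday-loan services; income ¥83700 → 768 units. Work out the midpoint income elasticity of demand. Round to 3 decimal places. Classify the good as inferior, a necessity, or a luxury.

-0.584 (inferior good)

ΔQ = 768 − 709.5 = 58.5; midpoint Q̄ = (709.5 + 768)/2 = 738.75.
ΔI = 83700 − 95880 = -12180; midpoint Ī = (95880 + 83700)/2 = 89790.
η = (ΔQ/Q̄) ÷ (ΔI/Ī) = (58.5/738.75) ÷ (-12180/89790) = -0.584.
η < 0 ⇒ inferior good.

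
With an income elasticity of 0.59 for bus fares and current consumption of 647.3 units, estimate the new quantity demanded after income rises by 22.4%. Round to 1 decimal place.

732.8

%ΔQ ≈ η × %ΔI = 0.59 × 22.4% = 13.216%.
New Q ≈ 647.3 × (1 + 0.13216) = 732.8.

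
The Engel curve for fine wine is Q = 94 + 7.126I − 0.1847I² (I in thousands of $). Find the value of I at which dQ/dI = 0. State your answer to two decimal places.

dQ/dI = 7.126 − 0.3694I.
The good is inferior where dQ/dI < 0. Setting dQ/dI = 0 gives I = 7.126 / 0.3694 = 19.29.

19.29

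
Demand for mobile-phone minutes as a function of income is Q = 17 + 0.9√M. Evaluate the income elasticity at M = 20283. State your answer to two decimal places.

0.44

At M = 20283: Q = 145.177.
dQ/dM = 0.9/(2√M) = 0.0031597 at this income.
η = (dQ/dM)·(M/Q) = 0.0031597 × (20283/145.177) = 0.44.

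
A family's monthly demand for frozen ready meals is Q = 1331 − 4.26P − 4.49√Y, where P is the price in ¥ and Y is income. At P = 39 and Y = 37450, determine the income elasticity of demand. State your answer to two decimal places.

-1.47

At P = 39, Y = 37450: Q = 295.955.
Holding P constant, ∂Q/∂Y = -4.49/(2√Y) = -0.0116009.
η_Y = (∂Q/∂Y)·(Y/Q) = -0.0116009 × (37450/295.955) = -1.47.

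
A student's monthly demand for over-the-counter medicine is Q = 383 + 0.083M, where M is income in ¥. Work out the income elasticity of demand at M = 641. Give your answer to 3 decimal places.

0.122

At M = 641: Q = 436.203.
dQ/dM = 0.083.
η = (dQ/dM)·(M/Q) = 0.083 × (641/436.203) = 0.122.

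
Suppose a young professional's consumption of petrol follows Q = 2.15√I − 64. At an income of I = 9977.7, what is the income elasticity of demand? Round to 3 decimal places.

At I = 9977.7: Q = 150.760.
dQ/dI = 2.15/(2√I) = 0.010762 at this income.
η = (dQ/dI)·(I/Q) = 0.010762 × (9977.7/150.760) = 0.712.

0.712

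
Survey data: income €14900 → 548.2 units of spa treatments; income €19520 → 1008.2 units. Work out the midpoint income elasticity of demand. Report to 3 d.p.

2.202

ΔQ = 1008.2 − 548.2 = 460; midpoint Q̄ = (548.2 + 1008.2)/2 = 778.2.
ΔI = 19520 − 14900 = 4620; midpoint Ī = (14900 + 19520)/2 = 17210.
η = (ΔQ/Q̄) ÷ (ΔI/Ī) = (460/778.2) ÷ (4620/17210) = 2.202.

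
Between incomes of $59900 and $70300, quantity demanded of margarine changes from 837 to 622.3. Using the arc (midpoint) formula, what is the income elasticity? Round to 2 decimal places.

ΔQ = 622.3 − 837 = -214.7; midpoint Q̄ = (837 + 622.3)/2 = 729.65.
ΔI = 70300 − 59900 = 10400; midpoint Ī = (59900 + 70300)/2 = 65100.
η = (ΔQ/Q̄) ÷ (ΔI/Ī) = (-214.7/729.65) ÷ (10400/65100) = -1.84.

-1.84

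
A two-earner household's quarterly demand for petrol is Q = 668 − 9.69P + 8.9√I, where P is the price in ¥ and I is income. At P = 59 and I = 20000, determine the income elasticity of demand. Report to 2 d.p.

0.46

At P = 59, I = 20000: Q = 1354.940.
Holding P constant, ∂Q/∂I = 8.9/(2√I) = 0.0314663.
η_I = (∂Q/∂I)·(I/Q) = 0.0314663 × (20000/1354.940) = 0.46.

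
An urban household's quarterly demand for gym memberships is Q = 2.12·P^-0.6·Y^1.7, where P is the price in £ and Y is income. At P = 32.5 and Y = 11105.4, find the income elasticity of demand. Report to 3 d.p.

1.700

For a multiplicative demand Q = A·P^α·Y^β, the income elasticity is β everywhere.
Here β = 1.7, so η = 1.700.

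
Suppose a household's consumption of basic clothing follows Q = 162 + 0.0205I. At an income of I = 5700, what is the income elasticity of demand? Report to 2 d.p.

At I = 5700: Q = 278.850.
dQ/dI = 0.0205.
η = (dQ/dI)·(I/Q) = 0.0205 × (5700/278.850) = 0.42.

0.42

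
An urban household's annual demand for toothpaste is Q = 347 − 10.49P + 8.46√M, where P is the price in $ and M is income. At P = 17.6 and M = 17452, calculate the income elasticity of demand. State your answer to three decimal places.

0.437

At P = 17.6, M = 17452: Q = 1279.993.
Holding P constant, ∂Q/∂M = 8.46/(2√M) = 0.0320197.
η_M = (∂Q/∂M)·(M/Q) = 0.0320197 × (17452/1279.993) = 0.437.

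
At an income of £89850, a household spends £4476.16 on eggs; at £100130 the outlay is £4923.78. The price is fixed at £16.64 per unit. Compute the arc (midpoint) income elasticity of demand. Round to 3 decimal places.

0.880

With a constant price, Q₁ = 4476.16/16.64 = 269.000 and Q₂ = 4923.78/16.64 = 295.900 (equivalently, work directly with expenditure since P cancels).
Midpoint %ΔQ = (4923.78 − 4476.16)/4699.97 = 0.09524; midpoint %ΔI = (100130 − 89850)/94990 = 0.10822.
η = 0.09524 / 0.10822 = 0.880.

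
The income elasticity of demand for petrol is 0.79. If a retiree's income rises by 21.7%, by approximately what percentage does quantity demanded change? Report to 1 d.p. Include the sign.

%ΔQ ≈ η × %ΔI = 0.79 × 21.7% = 17.1%.

17.1%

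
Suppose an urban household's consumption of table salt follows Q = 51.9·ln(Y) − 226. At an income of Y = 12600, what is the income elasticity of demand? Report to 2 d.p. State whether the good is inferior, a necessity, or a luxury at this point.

0.20 (necessity)

At Y = 12600: Q = 264.011.
dQ/dY = 51.9/Y = 0.00411905 at this income.
η = (dQ/dY)·(Y/Q) = 0.00411905 × (12600/264.011) = 0.20.
Since 0 < η < 1, the good is a necessity.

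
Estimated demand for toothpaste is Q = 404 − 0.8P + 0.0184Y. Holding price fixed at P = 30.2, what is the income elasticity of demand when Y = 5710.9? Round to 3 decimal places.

At P = 30.2, Y = 5710.9: Q = 484.921.
Holding P constant, ∂Q/∂Y = 0.0184.
η_Y = (∂Q/∂Y)·(Y/Q) = 0.0184 × (5710.9/484.921) = 0.217.

0.217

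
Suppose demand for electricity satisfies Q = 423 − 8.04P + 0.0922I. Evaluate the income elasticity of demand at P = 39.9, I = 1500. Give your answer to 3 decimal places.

At P = 39.9, I = 1500: Q = 240.504.
Holding P constant, ∂Q/∂I = 0.0922.
η_I = (∂Q/∂I)·(I/Q) = 0.0922 × (1500/240.504) = 0.575.

0.575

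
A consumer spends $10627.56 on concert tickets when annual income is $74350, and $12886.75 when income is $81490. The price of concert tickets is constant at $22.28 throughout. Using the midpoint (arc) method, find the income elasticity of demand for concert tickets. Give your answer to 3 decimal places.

2.097

With a constant price, Q₁ = 10627.56/22.28 = 477.000 and Q₂ = 12886.75/22.28 = 578.400 (equivalently, work directly with expenditure since P cancels).
Midpoint %ΔQ = (12886.75 − 10627.56)/11757.16 = 0.19215; midpoint %ΔI = (81490 − 74350)/77920 = 0.09163.
η = 0.19215 / 0.09163 = 2.097.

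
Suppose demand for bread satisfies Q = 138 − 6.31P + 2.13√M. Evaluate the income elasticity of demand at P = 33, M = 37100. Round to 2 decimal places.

At P = 33, M = 37100: Q = 340.037.
Holding P constant, ∂Q/∂M = 2.13/(2√M) = 0.0055292.
η_M = (∂Q/∂M)·(M/Q) = 0.0055292 × (37100/340.037) = 0.60.

0.60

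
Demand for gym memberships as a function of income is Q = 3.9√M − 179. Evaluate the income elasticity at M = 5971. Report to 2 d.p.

At M = 5971: Q = 122.362.
dQ/dM = 3.9/(2√M) = 0.0252355 at this income.
η = (dQ/dM)·(M/Q) = 0.0252355 × (5971/122.362) = 1.23.

1.23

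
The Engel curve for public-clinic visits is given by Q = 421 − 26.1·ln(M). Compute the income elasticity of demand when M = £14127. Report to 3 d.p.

At M = 14127: Q = 171.592.
dQ/dM = -26.1/M = -0.00184753 at this income.
η = (dQ/dM)·(M/Q) = -0.00184753 × (14127/171.592) = -0.152.

-0.152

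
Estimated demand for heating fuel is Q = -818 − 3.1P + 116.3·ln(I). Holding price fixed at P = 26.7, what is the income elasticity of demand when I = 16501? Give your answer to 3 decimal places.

0.509

At P = 26.7, I = 16501: Q = 228.640.
Holding P constant, ∂Q/∂I = 116.3/I = 0.00704806.
η_I = (∂Q/∂I)·(I/Q) = 0.00704806 × (16501/228.640) = 0.509.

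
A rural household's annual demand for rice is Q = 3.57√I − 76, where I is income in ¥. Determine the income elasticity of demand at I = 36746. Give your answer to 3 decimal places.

0.562

At I = 36746: Q = 608.342.
dQ/dI = 3.57/(2√I) = 0.00931179 at this income.
η = (dQ/dI)·(I/Q) = 0.00931179 × (36746/608.342) = 0.562.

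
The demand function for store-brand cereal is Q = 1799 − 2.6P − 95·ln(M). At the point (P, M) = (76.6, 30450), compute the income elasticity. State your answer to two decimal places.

At P = 76.6, M = 30450: Q = 619.075.
Holding P constant, ∂Q/∂M = -95/M = -0.00311987.
η_M = (∂Q/∂M)·(M/Q) = -0.00311987 × (30450/619.075) = -0.15.

-0.15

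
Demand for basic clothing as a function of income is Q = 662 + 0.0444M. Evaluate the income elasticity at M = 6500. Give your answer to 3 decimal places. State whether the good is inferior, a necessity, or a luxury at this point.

0.304 (necessity)

At M = 6500: Q = 950.600.
dQ/dM = 0.0444.
η = (dQ/dM)·(M/Q) = 0.0444 × (6500/950.600) = 0.304.
Since 0 < η < 1, the good is a necessity.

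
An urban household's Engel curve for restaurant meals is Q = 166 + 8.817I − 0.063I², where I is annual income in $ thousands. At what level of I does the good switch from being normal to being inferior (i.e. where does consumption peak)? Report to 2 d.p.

69.98

dQ/dI = 8.817 − 0.126I.
The good is inferior where dQ/dI < 0. Setting dQ/dI = 0 gives I = 8.817 / 0.126 = 69.98.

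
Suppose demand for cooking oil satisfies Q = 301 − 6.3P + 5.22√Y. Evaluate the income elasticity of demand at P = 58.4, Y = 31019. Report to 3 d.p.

0.539

At P = 58.4, Y = 31019: Q = 852.437.
Holding P constant, ∂Q/∂Y = 5.22/(2√Y) = 0.0148193.
η_Y = (∂Q/∂Y)·(Y/Q) = 0.0148193 × (31019/852.437) = 0.539.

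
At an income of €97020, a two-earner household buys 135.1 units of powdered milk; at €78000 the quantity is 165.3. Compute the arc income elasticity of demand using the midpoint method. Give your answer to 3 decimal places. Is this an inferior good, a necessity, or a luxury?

ΔQ = 165.3 − 135.1 = 30.2; midpoint Q̄ = (135.1 + 165.3)/2 = 150.2.
ΔI = 78000 − 97020 = -19020; midpoint Ī = (97020 + 78000)/2 = 87510.
η = (ΔQ/Q̄) ÷ (ΔI/Ī) = (30.2/150.2) ÷ (-19020/87510) = -0.925.
η < 0 ⇒ inferior good.

-0.925 (inferior good)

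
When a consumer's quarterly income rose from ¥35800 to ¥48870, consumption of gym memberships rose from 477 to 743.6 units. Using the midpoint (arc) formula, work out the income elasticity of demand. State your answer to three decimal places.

1.415

ΔQ = 743.6 − 477 = 266.6; midpoint Q̄ = (477 + 743.6)/2 = 610.3.
ΔI = 48870 − 35800 = 13070; midpoint Ī = (35800 + 48870)/2 = 42335.
η = (ΔQ/Q̄) ÷ (ΔI/Ī) = (266.6/610.3) ÷ (13070/42335) = 1.415.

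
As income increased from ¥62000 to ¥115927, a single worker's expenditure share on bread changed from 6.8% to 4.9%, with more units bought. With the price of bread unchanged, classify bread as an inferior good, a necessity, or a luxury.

necessity

Quantity rises but the budget share falls as income rises, so 0 < η < 1.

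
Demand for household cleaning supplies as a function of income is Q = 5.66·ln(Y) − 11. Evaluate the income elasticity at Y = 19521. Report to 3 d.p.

At Y = 19521: Q = 44.917.
dQ/dY = 5.66/Y = 0.000289944 at this income.
η = (dQ/dY)·(Y/Q) = 0.000289944 × (19521/44.917) = 0.126.

0.126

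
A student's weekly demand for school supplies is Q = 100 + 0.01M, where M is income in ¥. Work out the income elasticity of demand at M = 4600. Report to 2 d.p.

0.32

At M = 4600: Q = 146.000.
dQ/dM = 0.01.
η = (dQ/dM)·(M/Q) = 0.01 × (4600/146.000) = 0.32.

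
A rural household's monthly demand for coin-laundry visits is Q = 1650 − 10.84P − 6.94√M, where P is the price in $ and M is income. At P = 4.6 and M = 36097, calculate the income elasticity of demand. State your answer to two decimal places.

-2.34

At P = 4.6, M = 36097: Q = 281.591.
Holding P constant, ∂Q/∂M = -6.94/(2√M) = -0.0182639.
η_M = (∂Q/∂M)·(M/Q) = -0.0182639 × (36097/281.591) = -2.34.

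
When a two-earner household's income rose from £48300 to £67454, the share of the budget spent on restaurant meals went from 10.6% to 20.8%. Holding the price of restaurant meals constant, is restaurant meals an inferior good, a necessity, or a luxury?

The budget share rises as income rises, so η > 1.

luxury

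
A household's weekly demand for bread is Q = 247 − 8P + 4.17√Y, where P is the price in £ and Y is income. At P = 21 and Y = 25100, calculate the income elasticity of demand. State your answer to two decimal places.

At P = 21, Y = 25100: Q = 739.652.
Holding P constant, ∂Q/∂Y = 4.17/(2√Y) = 0.0131604.
η_Y = (∂Q/∂Y)·(Y/Q) = 0.0131604 × (25100/739.652) = 0.45.

0.45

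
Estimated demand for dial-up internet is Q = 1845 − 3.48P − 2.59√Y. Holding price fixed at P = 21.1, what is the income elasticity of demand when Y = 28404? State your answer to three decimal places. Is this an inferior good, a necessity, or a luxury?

-0.163 (inferior good)

At P = 21.1, Y = 28404: Q = 1335.067.
Holding P constant, ∂Q/∂Y = -2.59/(2√Y) = -0.00768387.
η_Y = (∂Q/∂Y)·(Y/Q) = -0.00768387 × (28404/1335.067) = -0.163.
Since η < 0, this is an inferior good.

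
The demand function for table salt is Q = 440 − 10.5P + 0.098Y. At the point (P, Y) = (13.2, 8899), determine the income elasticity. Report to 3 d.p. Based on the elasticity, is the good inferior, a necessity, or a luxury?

At P = 13.2, Y = 8899: Q = 1173.502.
Holding P constant, ∂Q/∂Y = 0.098.
η_Y = (∂Q/∂Y)·(Y/Q) = 0.098 × (8899/1173.502) = 0.743.
Since 0 < η < 1, this is a necessity.

0.743 (necessity)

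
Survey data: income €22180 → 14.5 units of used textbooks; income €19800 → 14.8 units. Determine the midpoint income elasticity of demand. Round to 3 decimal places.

ΔQ = 14.8 − 14.5 = 0.3; midpoint Q̄ = (14.5 + 14.8)/2 = 14.65.
ΔI = 19800 − 22180 = -2380; midpoint Ī = (22180 + 19800)/2 = 20990.
η = (ΔQ/Q̄) ÷ (ΔI/Ī) = (0.3/14.65) ÷ (-2380/20990) = -0.181.

-0.181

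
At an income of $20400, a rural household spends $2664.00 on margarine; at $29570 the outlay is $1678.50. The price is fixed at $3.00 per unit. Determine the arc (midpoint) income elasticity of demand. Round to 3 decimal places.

-1.237

With a constant price, Q₁ = 2664.00/3.00 = 888.000 and Q₂ = 1678.50/3.00 = 559.500 (equivalently, work directly with expenditure since P cancels).
Midpoint %ΔQ = (1678.50 − 2664.00)/2171.25 = -0.45389; midpoint %ΔI = (29570 − 20400)/24985 = 0.36702.
η = -0.45389 / 0.36702 = -1.237.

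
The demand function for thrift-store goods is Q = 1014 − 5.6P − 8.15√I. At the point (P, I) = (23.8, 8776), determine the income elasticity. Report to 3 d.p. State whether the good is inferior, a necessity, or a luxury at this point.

-3.257 (inferior good)

At P = 23.8, I = 8776: Q = 117.225.
Holding P constant, ∂Q/∂I = -8.15/(2√I) = -0.043499.
η_I = (∂Q/∂I)·(I/Q) = -0.043499 × (8776/117.225) = -3.257.
Since η < 0, this is an inferior good.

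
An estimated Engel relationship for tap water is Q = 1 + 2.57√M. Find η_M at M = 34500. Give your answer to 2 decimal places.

At M = 34500: Q = 478.356.
dQ/dM = 2.57/(2√M) = 0.00691821 at this income.
η = (dQ/dM)·(M/Q) = 0.00691821 × (34500/478.356) = 0.50.

0.50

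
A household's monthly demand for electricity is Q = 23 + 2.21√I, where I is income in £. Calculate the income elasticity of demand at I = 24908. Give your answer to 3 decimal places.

0.469

At I = 24908: Q = 371.788.
dQ/dI = 2.21/(2√I) = 0.00700153 at this income.
η = (dQ/dI)·(I/Q) = 0.00700153 × (24908/371.788) = 0.469.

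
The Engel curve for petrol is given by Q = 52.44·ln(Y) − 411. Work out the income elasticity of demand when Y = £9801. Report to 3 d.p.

At Y = 9801: Q = 70.936.
dQ/dY = 52.44/Y = 0.00535047 at this income.
η = (dQ/dY)·(Y/Q) = 0.00535047 × (9801/70.936) = 0.739.

0.739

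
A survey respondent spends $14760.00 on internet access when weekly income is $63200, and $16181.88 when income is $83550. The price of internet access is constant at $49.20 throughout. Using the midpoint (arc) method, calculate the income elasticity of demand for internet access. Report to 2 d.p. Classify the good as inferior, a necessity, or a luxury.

0.33 (necessity)

With a constant price, Q₁ = 14760.00/49.20 = 300.000 and Q₂ = 16181.88/49.20 = 328.900 (equivalently, work directly with expenditure since P cancels).
Midpoint %ΔQ = (16181.88 − 14760.00)/15470.94 = 0.09191; midpoint %ΔI = (83550 − 63200)/73375 = 0.27734.
η = 0.09191 / 0.27734 = 0.33.
0 < η < 1 ⇒ necessity.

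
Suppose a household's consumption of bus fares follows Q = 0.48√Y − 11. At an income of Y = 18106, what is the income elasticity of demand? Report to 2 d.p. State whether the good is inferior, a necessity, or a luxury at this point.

0.60 (necessity)

At Y = 18106: Q = 53.588.
dQ/dY = 0.48/(2√Y) = 0.00178361 at this income.
η = (dQ/dY)·(Y/Q) = 0.00178361 × (18106/53.588) = 0.60.
Since 0 < η < 1, the good is a necessity.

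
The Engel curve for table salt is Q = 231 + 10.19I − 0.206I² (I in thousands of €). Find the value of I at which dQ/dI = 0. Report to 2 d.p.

dQ/dI = 10.19 − 0.412I.
The good is inferior where dQ/dI < 0. Setting dQ/dI = 0 gives I = 10.19 / 0.412 = 24.73.

24.73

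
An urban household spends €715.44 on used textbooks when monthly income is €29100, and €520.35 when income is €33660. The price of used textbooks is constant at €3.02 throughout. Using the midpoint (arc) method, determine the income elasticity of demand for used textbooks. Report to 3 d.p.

With a constant price, Q₁ = 715.44/3.02 = 236.901 and Q₂ = 520.35/3.02 = 172.301 (equivalently, work directly with expenditure since P cancels).
Midpoint %ΔQ = (520.35 − 715.44)/617.90 = -0.31573; midpoint %ΔI = (33660 − 29100)/31380 = 0.14532.
η = -0.31573 / 0.14532 = -2.173.

-2.173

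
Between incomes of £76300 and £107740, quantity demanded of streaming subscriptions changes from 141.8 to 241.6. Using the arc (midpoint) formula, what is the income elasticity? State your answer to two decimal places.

ΔQ = 241.6 − 141.8 = 99.8; midpoint Q̄ = (141.8 + 241.6)/2 = 191.7.
ΔI = 107740 − 76300 = 31440; midpoint Ī = (76300 + 107740)/2 = 92020.
η = (ΔQ/Q̄) ÷ (ΔI/Ī) = (99.8/191.7) ÷ (31440/92020) = 1.52.

1.52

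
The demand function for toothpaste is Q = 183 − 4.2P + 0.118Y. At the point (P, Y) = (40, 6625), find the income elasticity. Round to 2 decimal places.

0.98

At P = 40, Y = 6625: Q = 796.750.
Holding P constant, ∂Q/∂Y = 0.118.
η_Y = (∂Q/∂Y)·(Y/Q) = 0.118 × (6625/796.750) = 0.98.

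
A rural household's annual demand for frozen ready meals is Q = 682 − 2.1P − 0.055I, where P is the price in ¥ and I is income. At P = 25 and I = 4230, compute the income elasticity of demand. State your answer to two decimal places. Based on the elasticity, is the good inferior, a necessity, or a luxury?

-0.59 (inferior good)

At P = 25, I = 4230: Q = 396.850.
Holding P constant, ∂Q/∂I = −0.055.
η_I = (∂Q/∂I)·(I/Q) = -0.055 × (4230/396.850) = -0.59.
Since η < 0, this is an inferior good.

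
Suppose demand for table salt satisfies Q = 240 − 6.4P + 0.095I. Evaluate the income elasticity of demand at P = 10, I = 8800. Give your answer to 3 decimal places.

At P = 10, I = 8800: Q = 1012.000.
Holding P constant, ∂Q/∂I = 0.095.
η_I = (∂Q/∂I)·(I/Q) = 0.095 × (8800/1012.000) = 0.826.

0.826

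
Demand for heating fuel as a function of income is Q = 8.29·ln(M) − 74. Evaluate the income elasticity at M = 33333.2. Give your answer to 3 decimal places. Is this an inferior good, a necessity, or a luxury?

At M = 33333.2: Q = 12.335.
dQ/dM = 8.29/M = 0.000248701 at this income.
η = (dQ/dM)·(M/Q) = 0.000248701 × (33333.2/12.335) = 0.672.
Since 0 < η < 1, the good is a necessity.

0.672 (necessity)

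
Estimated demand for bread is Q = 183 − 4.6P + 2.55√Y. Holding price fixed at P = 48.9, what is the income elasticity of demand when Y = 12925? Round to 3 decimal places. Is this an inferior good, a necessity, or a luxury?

At P = 48.9, Y = 12925: Q = 247.965.
Holding P constant, ∂Q/∂Y = 2.55/(2√Y) = 0.0112149.
η_Y = (∂Q/∂Y)·(Y/Q) = 0.0112149 × (12925/247.965) = 0.585.
Since 0 < η < 1, this is a necessity.

0.585 (necessity)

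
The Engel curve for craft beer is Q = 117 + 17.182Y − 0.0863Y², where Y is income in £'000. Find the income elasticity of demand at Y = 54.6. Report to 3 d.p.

0.531

At Y = 54.6: Q = 797.8631.
dQ/dY = 17.182 − 0.1726Y = 7.75804.
η = (dQ/dY)·(Y/Q) = 7.75804 × (54.6/797.8631) = 0.531.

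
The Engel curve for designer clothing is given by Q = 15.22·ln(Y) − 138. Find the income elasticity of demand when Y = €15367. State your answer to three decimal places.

At Y = 15367: Q = 8.720.
dQ/dY = 15.22/Y = 0.000990434 at this income.
η = (dQ/dY)·(Y/Q) = 0.000990434 × (15367/8.720) = 1.745.

1.745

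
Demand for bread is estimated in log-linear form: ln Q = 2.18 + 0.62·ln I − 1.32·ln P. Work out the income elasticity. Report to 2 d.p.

0.62

In a log-linear demand, the coefficient on ln I is the income elasticity.
So η = 0.62.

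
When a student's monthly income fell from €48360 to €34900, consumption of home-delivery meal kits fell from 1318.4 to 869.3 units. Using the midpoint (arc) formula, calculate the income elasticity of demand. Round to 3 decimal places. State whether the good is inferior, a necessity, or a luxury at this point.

ΔQ = 869.3 − 1318.4 = -449.1; midpoint Q̄ = (1318.4 + 869.3)/2 = 1093.85.
ΔI = 34900 − 48360 = -13460; midpoint Ī = (48360 + 34900)/2 = 41630.
η = (ΔQ/Q̄) ÷ (ΔI/Ī) = (-449.1/1093.85) ÷ (-13460/41630) = 1.270.
η > 1 ⇒ luxury.

1.270 (luxury)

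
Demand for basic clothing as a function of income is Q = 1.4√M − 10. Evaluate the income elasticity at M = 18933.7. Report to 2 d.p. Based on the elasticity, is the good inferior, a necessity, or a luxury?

At M = 18933.7: Q = 182.640.
dQ/dM = 1.4/(2√M) = 0.00508722 at this income.
η = (dQ/dM)·(M/Q) = 0.00508722 × (18933.7/182.640) = 0.53.
Since 0 < η < 1, the good is a necessity.

0.53 (necessity)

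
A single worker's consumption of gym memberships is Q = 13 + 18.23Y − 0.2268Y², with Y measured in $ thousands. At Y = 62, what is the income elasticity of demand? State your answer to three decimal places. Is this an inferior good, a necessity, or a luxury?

-2.260 (inferior good)

At Y = 62: Q = 271.4408.
dQ/dY = 18.23 − 0.4536Y = -9.89320.
η = (dQ/dY)·(Y/Q) = -9.89320 × (62/271.4408) = -2.260.
η < 0 ⇒ inferior good.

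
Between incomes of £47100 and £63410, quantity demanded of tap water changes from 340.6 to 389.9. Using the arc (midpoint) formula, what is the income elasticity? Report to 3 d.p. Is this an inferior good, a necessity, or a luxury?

ΔQ = 389.9 − 340.6 = 49.3; midpoint Q̄ = (340.6 + 389.9)/2 = 365.25.
ΔI = 63410 − 47100 = 16310; midpoint Ī = (47100 + 63410)/2 = 55255.
η = (ΔQ/Q̄) ÷ (ΔI/Ī) = (49.3/365.25) ÷ (16310/55255) = 0.457.
0 < η < 1 ⇒ necessity.

0.457 (necessity)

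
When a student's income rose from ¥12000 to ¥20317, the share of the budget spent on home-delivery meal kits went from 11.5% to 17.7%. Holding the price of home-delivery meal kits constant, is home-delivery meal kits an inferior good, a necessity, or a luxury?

luxury

The budget share rises as income rises, so η > 1.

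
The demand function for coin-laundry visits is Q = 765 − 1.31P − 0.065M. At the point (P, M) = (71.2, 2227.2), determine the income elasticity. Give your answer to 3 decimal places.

At P = 71.2, M = 2227.2: Q = 526.960.
Holding P constant, ∂Q/∂M = −0.065.
η_M = (∂Q/∂M)·(M/Q) = -0.065 × (2227.2/526.960) = -0.275.

-0.275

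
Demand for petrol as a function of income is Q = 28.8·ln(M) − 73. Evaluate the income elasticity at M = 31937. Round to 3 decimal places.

At M = 31937: Q = 225.700.
dQ/dM = 28.8/M = 0.000901775 at this income.
η = (dQ/dM)·(M/Q) = 0.000901775 × (31937/225.700) = 0.128.

0.128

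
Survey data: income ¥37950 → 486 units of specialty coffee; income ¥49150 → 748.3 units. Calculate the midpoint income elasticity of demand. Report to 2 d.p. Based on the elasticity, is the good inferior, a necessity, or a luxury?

ΔQ = 748.3 − 486 = 262.3; midpoint Q̄ = (486 + 748.3)/2 = 617.15.
ΔI = 49150 − 37950 = 11200; midpoint Ī = (37950 + 49150)/2 = 43550.
η = (ΔQ/Q̄) ÷ (ΔI/Ī) = (262.3/617.15) ÷ (11200/43550) = 1.65.
η > 1 ⇒ luxury.

1.65 (luxury)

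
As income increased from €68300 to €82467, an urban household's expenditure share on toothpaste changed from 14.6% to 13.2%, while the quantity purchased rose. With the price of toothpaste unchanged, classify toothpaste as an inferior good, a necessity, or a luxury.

necessity

Quantity rises but the budget share falls as income rises, so 0 < η < 1.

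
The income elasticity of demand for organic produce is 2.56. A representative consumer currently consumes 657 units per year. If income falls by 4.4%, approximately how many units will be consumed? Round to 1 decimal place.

%ΔQ ≈ η × %ΔI = 2.56 × (-4.4%) = -11.264%.
New Q ≈ 657 × (1 − 0.11264) = 583.0.

583.0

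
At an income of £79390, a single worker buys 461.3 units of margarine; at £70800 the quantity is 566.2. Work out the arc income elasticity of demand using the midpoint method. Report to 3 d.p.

-1.785

ΔQ = 566.2 − 461.3 = 104.9; midpoint Q̄ = (461.3 + 566.2)/2 = 513.75.
ΔI = 70800 − 79390 = -8590; midpoint Ī = (79390 + 70800)/2 = 75095.
η = (ΔQ/Q̄) ÷ (ΔI/Ī) = (104.9/513.75) ÷ (-8590/75095) = -1.785.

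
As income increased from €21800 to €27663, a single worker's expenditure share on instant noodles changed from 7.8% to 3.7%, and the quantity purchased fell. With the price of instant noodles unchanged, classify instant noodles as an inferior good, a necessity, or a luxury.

inferior good

Quantity demanded falls as income rises, so η < 0.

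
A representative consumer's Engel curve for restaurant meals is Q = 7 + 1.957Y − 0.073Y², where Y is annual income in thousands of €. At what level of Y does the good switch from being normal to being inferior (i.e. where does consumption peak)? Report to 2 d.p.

13.40

dQ/dY = 1.957 − 0.146Y.
The good is inferior where dQ/dY < 0. Setting dQ/dY = 0 gives Y = 1.957 / 0.146 = 13.40.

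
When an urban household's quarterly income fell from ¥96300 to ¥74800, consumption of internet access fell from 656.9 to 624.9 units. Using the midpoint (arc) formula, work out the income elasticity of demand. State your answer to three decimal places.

0.199

ΔQ = 624.9 − 656.9 = -32; midpoint Q̄ = (656.9 + 624.9)/2 = 640.9.
ΔI = 74800 − 96300 = -21500; midpoint Ī = (96300 + 74800)/2 = 85550.
η = (ΔQ/Q̄) ÷ (ΔI/Ī) = (-32/640.9) ÷ (-21500/85550) = 0.199.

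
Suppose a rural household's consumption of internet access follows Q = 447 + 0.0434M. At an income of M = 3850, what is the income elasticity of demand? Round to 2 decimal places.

0.27

At M = 3850: Q = 614.090.
dQ/dM = 0.0434.
η = (dQ/dM)·(M/Q) = 0.0434 × (3850/614.090) = 0.27.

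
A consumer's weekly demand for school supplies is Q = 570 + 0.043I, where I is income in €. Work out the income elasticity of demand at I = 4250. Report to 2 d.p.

0.24

At I = 4250: Q = 752.750.
dQ/dI = 0.043.
η = (dQ/dI)·(I/Q) = 0.043 × (4250/752.750) = 0.24.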